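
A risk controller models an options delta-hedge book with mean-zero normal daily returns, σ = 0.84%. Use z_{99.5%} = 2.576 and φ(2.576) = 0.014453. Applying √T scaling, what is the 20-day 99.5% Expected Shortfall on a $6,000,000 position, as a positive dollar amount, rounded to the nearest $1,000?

σ_{20d} = 0.84% × √20 = 3.757%.
ES multiplier = φ(z)/(1−α) = 0.014453/0.005 = 2.891.
ES = 3.757% × 2.891 = 10.861%; on $6,000,000: $651,660.

$652,000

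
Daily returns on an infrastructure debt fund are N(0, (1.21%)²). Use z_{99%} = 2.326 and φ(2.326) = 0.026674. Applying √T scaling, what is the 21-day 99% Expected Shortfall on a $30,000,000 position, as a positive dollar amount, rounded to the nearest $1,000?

σ_{21d} = 1.21% × √21 = 5.545%.
ES multiplier = φ(z)/(1−α) = 0.026674/0.01 = 2.667.
ES = 5.545% × 2.667 = 14.789%; on $30,000,000: $4,436,700.

$4,437,000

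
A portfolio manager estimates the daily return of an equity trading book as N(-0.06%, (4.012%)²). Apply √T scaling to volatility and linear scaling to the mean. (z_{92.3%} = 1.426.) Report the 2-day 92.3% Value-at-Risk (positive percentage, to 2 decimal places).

σ_{2d} = 4.012% × √2 = 5.674%; μ_{2d} = 2 × -0.06% = -0.120%.
VaR = −(-0.120%) + 1.426 × 5.674% = 8.211%.

8.21%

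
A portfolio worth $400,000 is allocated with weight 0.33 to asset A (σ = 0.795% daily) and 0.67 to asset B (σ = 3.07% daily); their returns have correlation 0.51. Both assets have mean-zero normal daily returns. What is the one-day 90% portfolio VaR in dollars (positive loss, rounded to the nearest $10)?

$11,290

σ_p² = 0.33²·0.795² + 0.67²·3.07² + 2·0.51·0.33·0.67·0.795·3.07 = 4.8501 (%²).
σ_p = √4.8501 = 2.202%.
At 90%, z = 1.282.
VaR = 1.282 × 2.202% = 2.823%; on $400,000 that is $11,292.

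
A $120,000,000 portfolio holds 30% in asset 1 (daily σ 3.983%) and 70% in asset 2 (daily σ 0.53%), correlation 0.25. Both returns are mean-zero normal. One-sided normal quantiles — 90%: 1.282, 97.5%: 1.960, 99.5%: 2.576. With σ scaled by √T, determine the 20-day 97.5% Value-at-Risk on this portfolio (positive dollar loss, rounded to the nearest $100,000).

$14,100,000

σ_p = √(0.3²·3.983² + 0.7²·0.53² + 2·0.25·0.3·0.7·3.983·0.53) = 1.337%.
σ_{20d} = 1.337% × √20 = 5.979%.
VaR = 1.960 × 5.979% = 11.719%; on $120,000,000 that is $14,062,800.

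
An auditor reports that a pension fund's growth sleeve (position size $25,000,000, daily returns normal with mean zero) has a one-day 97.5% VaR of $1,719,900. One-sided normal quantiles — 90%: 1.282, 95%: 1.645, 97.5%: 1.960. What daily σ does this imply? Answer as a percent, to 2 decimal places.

VaR as a fraction: $1,719,900 / $25,000,000 = 6.880%.
σ = VaR / z = 6.880% / 1.960 = 3.510%.

3.51%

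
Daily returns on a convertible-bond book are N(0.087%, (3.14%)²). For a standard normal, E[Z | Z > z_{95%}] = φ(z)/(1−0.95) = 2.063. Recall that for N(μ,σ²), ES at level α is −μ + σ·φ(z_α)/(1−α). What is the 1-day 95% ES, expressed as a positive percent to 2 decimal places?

6.39%

ES = −(0.087%) + 3.14% × 2.063 = 6.391%.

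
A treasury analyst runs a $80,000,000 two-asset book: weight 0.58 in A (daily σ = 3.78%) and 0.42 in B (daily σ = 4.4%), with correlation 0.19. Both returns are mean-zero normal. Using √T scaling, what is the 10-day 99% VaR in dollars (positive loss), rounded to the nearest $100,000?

$18,400,000

σ_p = √(0.58²·3.78² + 0.42²·4.4² + 2·0.19·0.58·0.42·3.78·4.4) = 3.124%.
σ_{10d} = 3.124% × √10 = 9.879%.
z(99%) = 2.326.
VaR = 2.326 × 9.879% = 22.979%; on $80,000,000 that is $18,383,200.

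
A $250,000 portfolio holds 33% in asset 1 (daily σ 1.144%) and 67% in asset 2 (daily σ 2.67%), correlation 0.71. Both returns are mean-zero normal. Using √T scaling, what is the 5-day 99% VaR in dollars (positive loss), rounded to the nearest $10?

σ_p = √(0.33²·1.144² + 0.67²·2.67² + 2·0.71·0.33·0.67·1.144·2.67) = 2.074%.
σ_{5d} = 2.074% × √5 = 4.638%.
z(99%) = 2.326.
VaR = 2.326 × 4.638% = 10.788%; on $250,000 that is $26,970.

$26,970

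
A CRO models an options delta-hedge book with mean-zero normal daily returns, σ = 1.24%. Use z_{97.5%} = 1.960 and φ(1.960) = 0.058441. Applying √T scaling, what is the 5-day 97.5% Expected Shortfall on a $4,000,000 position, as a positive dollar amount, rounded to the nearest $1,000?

σ_{5d} = 1.24% × √5 = 2.773%.
ES multiplier = φ(z)/(1−α) = 0.058441/0.025 = 2.338.
ES = 2.773% × 2.338 = 6.483%; on $4,000,000: $259,320.

$259,000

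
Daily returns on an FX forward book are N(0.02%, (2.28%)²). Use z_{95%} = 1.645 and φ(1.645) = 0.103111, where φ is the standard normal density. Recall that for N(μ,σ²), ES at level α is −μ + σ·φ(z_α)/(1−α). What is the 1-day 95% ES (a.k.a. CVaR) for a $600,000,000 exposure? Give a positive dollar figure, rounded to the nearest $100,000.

Tail multiplier: φ(z)/(1−α) = 0.103111 / 0.05 = 2.062.
ES = −(0.02%) + 2.28% × 2.062 = 4.681%.
On $600,000,000: 0.04681 × $600,000,000 = $28,086,000.

$28,100,000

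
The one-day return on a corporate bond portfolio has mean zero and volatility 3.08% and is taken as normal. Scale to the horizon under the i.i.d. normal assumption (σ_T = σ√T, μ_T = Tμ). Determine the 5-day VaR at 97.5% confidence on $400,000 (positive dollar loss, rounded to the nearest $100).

At 97.5%, z = 1.960.
σ_{5d} = 3.08% × √5 = 6.887%.
VaR = 1.960 × 6.887% = 13.499%.
On $400,000: 0.13499 × $400,000 = $53,996.

$54,000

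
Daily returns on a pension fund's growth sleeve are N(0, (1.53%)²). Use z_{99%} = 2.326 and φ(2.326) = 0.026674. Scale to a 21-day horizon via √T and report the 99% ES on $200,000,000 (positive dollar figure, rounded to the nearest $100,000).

σ_{21d} = 1.53% × √21 = 7.011%.
ES multiplier = φ(z)/(1−α) = 0.026674/0.01 = 2.667.
ES = 7.011% × 2.667 = 18.698%; on $200,000,000: $37,396,000.

$37,400,000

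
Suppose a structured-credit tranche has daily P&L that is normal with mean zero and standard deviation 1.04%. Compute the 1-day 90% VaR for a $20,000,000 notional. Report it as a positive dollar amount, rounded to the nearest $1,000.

$267,000

At 90% one-sided, z = 1.282.
VaR = z·σ = 1.282 × 1.04% = 1.333%.
On $20,000,000: 0.01333 × $20,000,000 = $266,600.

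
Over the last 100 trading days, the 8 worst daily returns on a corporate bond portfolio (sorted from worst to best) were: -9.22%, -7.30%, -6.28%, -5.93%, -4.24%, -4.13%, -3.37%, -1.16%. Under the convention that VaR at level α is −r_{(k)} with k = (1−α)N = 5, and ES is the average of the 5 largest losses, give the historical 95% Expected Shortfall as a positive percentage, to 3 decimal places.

The 5 worst returns sum to -32.97%.
ES = −(-32.97%) / 5 = 6.594%.

6.594%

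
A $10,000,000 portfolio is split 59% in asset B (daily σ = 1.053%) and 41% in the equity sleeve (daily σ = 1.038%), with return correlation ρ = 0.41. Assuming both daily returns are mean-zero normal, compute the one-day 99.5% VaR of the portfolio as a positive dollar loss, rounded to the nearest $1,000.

σ_p² = 0.59²·1.053² + 0.41²·1.038² + 2·0.41·0.59·0.41·1.053·1.038 = 0.7839 (%²).
σ_p = √0.7839 = 0.885%.
At 99.5%, z = 2.576.
VaR = 2.576 × 0.885% = 2.280%; on $10,000,000 that is $228,000.

$228,000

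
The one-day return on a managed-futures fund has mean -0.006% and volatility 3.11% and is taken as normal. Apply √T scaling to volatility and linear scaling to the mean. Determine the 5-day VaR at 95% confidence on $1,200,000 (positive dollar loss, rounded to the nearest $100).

$137,600

At 95%, z = 1.645.
σ_{5d} = 3.11% × √5 = 6.954%; μ_{5d} = 5 × -0.006% = -0.030%.
VaR = −(-0.030%) + 1.645 × 6.954% = 11.469%.
On $1,200,000: 0.11469 × $1,200,000 = $137,628.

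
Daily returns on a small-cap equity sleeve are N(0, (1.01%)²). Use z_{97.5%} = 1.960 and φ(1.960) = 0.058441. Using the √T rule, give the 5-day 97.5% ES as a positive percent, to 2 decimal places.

5.28%

σ_{5d} = 1.01% × √5 = 2.258%.
ES multiplier = φ(z)/(1−α) = 0.058441/0.025 = 2.338.
ES = 2.258% × 2.338 = 5.279%.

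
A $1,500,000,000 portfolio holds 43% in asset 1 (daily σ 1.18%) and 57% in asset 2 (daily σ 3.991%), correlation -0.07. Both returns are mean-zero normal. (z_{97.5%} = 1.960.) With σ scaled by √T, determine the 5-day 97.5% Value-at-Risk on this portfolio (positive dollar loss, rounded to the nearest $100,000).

$150,900,000

σ_p = √(0.43²·1.18² + 0.57²·3.991² + 2·-0.07·0.43·0.57·1.18·3.991) = 2.296%.
σ_{5d} = 2.296% × √5 = 5.134%.
VaR = 1.960 × 5.134% = 10.063%; on $1,500,000,000 that is $150,945,000.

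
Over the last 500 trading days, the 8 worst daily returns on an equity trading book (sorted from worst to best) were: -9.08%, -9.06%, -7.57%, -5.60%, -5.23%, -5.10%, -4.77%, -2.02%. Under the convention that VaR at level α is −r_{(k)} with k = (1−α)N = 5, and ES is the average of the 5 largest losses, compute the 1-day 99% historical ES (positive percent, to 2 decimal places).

The 5 worst returns sum to -36.54%.
ES = −(-36.54%) / 5 = 7.308% ≈ 7.31%.

7.31%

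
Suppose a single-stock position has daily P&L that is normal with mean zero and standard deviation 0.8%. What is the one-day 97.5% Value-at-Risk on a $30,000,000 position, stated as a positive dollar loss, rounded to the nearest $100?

At 97.5% one-sided, z = 1.960.
VaR = z·σ = 1.960 × 0.8% = 1.568%.
On $30,000,000: 0.01568 × $30,000,000 = $470,400.

$470,400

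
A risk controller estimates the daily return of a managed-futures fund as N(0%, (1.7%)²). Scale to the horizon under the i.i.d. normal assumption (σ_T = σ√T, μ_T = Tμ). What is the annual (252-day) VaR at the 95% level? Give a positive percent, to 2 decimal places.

At 95%, z = 1.645.
σ_{252d} = 1.7% × √252 = 26.987%.
VaR = 1.645 × 26.987% = 44.394%.

44.39%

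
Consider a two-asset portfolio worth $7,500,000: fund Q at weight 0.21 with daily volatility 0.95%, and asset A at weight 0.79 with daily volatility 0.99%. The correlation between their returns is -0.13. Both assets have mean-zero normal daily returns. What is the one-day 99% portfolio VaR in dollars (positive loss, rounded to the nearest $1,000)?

σ_p² = 0.21²·0.95² + 0.79²·0.99² + 2·-0.13·0.21·0.79·0.95·0.99 = 0.6109 (%²).
σ_p = √0.6109 = 0.782%.
At 99%, z = 2.326.
VaR = 2.326 × 0.782% = 1.819%; on $7,500,000 that is $136,425.

$136,000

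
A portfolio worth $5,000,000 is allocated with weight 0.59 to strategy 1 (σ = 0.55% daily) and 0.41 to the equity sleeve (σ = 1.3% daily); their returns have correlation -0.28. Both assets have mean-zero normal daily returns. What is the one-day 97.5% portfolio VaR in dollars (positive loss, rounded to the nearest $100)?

$53,000

σ_p² = 0.59²·0.55² + 0.41²·1.3² + 2·-0.28·0.59·0.41·0.55·1.3 = 0.2925 (%²).
σ_p = √0.2925 = 0.541%.
At 97.5%, z = 1.960.
VaR = 1.960 × 0.541% = 1.060%; on $5,000,000 that is $53,000.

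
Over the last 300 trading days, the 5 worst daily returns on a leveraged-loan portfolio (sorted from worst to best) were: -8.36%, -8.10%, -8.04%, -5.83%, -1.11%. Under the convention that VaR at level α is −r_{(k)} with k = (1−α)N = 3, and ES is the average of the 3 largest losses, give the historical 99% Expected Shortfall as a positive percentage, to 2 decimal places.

8.17%

The 3 worst returns sum to -24.50%.
ES = −(-24.50%) / 3 = 8.1666…% ≈ 8.17%.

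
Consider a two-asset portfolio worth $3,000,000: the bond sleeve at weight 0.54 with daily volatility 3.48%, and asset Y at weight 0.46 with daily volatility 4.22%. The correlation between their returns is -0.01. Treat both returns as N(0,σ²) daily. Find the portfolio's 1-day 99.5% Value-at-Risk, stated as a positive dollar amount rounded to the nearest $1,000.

$208,000

σ_p² = 0.54²·3.48² + 0.46²·4.22² + 2·-0.01·0.54·0.46·3.48·4.22 = 7.2267 (%²).
σ_p = √7.2267 = 2.688%.
At 99.5%, z = 2.576.
VaR = 2.576 × 2.688% = 6.924%; on $3,000,000 that is $207,720.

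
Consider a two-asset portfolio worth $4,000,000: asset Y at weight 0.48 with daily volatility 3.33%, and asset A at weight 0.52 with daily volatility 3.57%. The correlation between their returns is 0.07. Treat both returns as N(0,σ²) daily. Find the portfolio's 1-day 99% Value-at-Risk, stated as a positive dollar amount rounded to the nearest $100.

$235,700

σ_p² = 0.48²·3.33² + 0.52²·3.57² + 2·0.07·0.48·0.52·3.33·3.57 = 6.4165 (%²).
σ_p = √6.4165 = 2.533%.
At 99%, z = 2.326.
VaR = 2.326 × 2.533% = 5.892%; on $4,000,000 that is $235,680.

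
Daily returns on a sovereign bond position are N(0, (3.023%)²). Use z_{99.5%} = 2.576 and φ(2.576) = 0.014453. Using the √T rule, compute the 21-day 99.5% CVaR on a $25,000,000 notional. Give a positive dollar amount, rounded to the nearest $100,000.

$10,000,000

σ_{21d} = 3.023% × √21 = 13.853%.
ES multiplier = φ(z)/(1−α) = 0.014453/0.005 = 2.891.
ES = 13.853% × 2.891 = 40.049%; on $25,000,000: $10,012,250.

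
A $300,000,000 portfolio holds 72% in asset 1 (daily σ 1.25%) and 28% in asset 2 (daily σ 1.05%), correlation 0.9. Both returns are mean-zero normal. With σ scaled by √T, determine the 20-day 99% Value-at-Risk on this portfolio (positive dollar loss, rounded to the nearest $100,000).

σ_p = √(0.72²·1.25² + 0.28²·1.05² + 2·0.9·0.72·0.28·1.25·1.05) = 1.172%.
σ_{20d} = 1.172% × √20 = 5.241%.
z(99%) = 2.326.
VaR = 2.326 × 5.241% = 12.191%; on $300,000,000 that is $36,573,000.

$36,600,000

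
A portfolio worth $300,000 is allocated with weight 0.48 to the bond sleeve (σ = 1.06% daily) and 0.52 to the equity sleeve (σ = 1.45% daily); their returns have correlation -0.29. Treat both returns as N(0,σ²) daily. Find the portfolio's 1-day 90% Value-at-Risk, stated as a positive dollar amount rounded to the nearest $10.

σ_p² = 0.48²·1.06² + 0.52²·1.45² + 2·-0.29·0.48·0.52·1.06·1.45 = 0.6049 (%²).
σ_p = √0.6049 = 0.778%.
At 90%, z = 1.282.
VaR = 1.282 × 0.778% = 0.997%; on $300,000 that is $2,991.

$2,990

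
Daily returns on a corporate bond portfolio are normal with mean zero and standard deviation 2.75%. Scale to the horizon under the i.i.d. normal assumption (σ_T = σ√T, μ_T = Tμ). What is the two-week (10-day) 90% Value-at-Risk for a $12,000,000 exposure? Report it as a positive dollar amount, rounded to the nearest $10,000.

$1,340,000

At 90%, z = 1.282.
σ_{10d} = 2.75% × √10 = 8.696%.
VaR = 1.282 × 8.696% = 11.148%.
On $12,000,000: 0.11148 × $12,000,000 = $1,337,760.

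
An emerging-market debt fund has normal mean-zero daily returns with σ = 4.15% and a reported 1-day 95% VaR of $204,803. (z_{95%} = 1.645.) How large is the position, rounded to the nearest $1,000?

VaR as a fraction of value: z·σ = 1.645 × 4.15% = 6.82675%.
Position = $204,803 / 0.0682675 = $3,000,007.

$3,000,000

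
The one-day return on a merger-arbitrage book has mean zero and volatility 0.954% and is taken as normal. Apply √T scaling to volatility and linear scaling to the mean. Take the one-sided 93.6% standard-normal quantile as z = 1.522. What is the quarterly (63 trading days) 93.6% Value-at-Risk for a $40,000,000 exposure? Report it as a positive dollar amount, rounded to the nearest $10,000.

σ_{63d} = 0.954% × √63 = 7.572%.
VaR = 1.522 × 7.572% = 11.525%.
On $40,000,000: 0.11525 × $40,000,000 = $4,610,000.

$4,610,000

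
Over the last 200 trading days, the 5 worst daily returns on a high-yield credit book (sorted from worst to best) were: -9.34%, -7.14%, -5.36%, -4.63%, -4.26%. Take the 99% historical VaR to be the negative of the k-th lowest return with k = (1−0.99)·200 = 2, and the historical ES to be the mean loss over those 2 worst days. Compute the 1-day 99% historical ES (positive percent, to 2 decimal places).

The 2 worst returns sum to -16.48%.
ES = −(-16.48%) / 2 = 8.24%.

8.24%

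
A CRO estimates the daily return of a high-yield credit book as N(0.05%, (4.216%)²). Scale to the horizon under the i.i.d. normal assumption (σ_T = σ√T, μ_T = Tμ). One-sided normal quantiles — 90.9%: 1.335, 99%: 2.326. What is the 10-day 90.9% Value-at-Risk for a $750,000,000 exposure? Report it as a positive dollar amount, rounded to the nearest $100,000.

$129,700,000

σ_{10d} = 4.216% × √10 = 13.332%; μ_{10d} = 10 × 0.05% = 0.500%.
VaR = −(0.500%) + 1.335 × 13.332% = 17.298%.
On $750,000,000: 0.17298 × $750,000,000 = $129,735,000.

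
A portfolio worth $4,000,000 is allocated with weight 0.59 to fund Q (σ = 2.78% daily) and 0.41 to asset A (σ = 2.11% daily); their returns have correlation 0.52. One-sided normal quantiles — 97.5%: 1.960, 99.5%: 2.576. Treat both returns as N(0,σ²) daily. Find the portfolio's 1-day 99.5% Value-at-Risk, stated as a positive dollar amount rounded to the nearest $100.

$228,400

σ_p² = 0.59²·2.78² + 0.41²·2.11² + 2·0.52·0.59·0.41·2.78·2.11 = 4.9143 (%²).
σ_p = √4.9143 = 2.217%.
VaR = 2.576 × 2.217% = 5.711%; on $4,000,000 that is $228,440.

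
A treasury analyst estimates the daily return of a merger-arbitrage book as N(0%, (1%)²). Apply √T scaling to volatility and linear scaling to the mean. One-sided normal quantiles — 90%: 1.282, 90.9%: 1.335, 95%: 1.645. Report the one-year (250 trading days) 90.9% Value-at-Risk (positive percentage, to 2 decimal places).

21.11%

σ_{250d} = 1% × √250 = 15.811%.
VaR = 1.335 × 15.811% = 21.108%.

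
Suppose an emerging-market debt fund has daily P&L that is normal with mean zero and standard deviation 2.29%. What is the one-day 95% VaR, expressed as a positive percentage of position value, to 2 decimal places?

At 95% one-sided, z = 1.645.
VaR = z·σ = 1.645 × 2.29% = 3.767%.

3.77%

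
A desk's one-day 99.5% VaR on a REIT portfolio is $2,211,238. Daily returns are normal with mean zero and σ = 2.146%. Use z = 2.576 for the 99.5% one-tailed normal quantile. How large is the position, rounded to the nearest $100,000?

$40,000,000

VaR as a fraction of value: z·σ = 2.576 × 2.146% = 5.5281%.
Position = $2,211,238 / 0.055281 = $39,999,993.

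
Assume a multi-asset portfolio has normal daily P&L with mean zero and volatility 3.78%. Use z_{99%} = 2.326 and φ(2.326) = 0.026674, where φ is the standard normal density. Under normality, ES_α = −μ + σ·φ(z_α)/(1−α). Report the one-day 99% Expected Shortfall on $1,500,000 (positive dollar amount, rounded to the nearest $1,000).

Tail multiplier: φ(z)/(1−α) = 0.026674 / 0.01 = 2.667.
ES = 3.78% × 2.667 = 10.081%.
On $1,500,000: 0.10081 × $1,500,000 = $151,215.

$151,000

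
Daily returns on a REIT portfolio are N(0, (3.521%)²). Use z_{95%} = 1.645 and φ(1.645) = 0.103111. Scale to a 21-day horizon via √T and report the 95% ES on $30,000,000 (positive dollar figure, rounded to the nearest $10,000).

$9,980,000

σ_{21d} = 3.521% × √21 = 16.135%.
ES multiplier = φ(z)/(1−α) = 0.103111/0.05 = 2.062.
ES = 16.135% × 2.062 = 33.270%; on $30,000,000: $9,981,000.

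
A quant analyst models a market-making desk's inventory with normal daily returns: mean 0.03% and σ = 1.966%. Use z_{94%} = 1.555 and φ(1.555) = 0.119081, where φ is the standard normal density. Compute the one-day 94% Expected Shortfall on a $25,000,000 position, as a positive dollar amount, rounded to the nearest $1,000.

Tail multiplier: φ(z)/(1−α) = 0.119081 / 0.06 = 1.985.
ES = −(0.03%) + 1.966% × 1.985 = 3.873%.
On $25,000,000: 0.03873 × $25,000,000 = $968,250.

$968,000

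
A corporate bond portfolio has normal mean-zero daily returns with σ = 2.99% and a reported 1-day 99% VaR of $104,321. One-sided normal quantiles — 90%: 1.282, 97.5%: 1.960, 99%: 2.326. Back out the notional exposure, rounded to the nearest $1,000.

VaR as a fraction of value: z·σ = 2.326 × 2.99% = 6.95474%.
Position = $104,321 / 0.0695474 = $1,499,999.

$1,500,000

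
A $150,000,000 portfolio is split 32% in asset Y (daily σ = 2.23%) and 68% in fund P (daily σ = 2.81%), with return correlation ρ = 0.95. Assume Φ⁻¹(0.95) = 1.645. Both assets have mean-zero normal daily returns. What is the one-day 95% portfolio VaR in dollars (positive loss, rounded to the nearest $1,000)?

σ_p² = 0.32²·2.23² + 0.68²·2.81² + 2·0.95·0.32·0.68·2.23·2.81 = 6.7511 (%²).
σ_p = √6.7511 = 2.598%.
VaR = 1.645 × 2.598% = 4.274%; on $150,000,000 that is $6,411,000.

$6,411,000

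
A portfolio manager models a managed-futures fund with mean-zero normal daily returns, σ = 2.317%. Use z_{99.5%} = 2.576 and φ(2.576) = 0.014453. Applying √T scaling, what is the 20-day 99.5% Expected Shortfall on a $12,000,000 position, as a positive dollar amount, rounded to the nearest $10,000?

σ_{20d} = 2.317% × √20 = 10.362%.
ES multiplier = φ(z)/(1−α) = 0.014453/0.005 = 2.891.
ES = 10.362% × 2.891 = 29.957%; on $12,000,000: $3,594,840.

$3,590,000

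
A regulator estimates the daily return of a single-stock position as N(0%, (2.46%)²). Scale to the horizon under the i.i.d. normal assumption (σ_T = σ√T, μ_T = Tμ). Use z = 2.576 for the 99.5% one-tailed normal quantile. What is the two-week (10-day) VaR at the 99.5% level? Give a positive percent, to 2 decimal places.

σ_{10d} = 2.46% × √10 = 7.779%.
VaR = 2.576 × 7.779% = 20.039%.

20.04%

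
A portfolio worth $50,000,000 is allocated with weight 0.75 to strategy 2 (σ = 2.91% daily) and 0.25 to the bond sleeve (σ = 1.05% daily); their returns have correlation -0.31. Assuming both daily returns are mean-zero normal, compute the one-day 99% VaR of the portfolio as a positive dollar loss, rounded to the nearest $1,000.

σ_p² = 0.75²·2.91² + 0.25²·1.05² + 2·-0.31·0.75·0.25·2.91·1.05 = 4.4770 (%²).
σ_p = √4.4770 = 2.116%.
At 99%, z = 2.326.
VaR = 2.326 × 2.116% = 4.922%; on $50,000,000 that is $2,461,000.

$2,461,000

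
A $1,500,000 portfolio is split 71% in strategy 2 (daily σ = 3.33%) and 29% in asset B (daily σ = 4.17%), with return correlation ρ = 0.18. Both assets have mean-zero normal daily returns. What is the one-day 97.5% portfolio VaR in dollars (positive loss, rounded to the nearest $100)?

$83,600

σ_p² = 0.71²·3.33² + 0.29²·4.17² + 2·0.18·0.71·0.29·3.33·4.17 = 8.0816 (%²).
σ_p = √8.0816 = 2.843%.
At 97.5%, z = 1.960.
VaR = 1.960 × 2.843% = 5.572%; on $1,500,000 that is $83,580.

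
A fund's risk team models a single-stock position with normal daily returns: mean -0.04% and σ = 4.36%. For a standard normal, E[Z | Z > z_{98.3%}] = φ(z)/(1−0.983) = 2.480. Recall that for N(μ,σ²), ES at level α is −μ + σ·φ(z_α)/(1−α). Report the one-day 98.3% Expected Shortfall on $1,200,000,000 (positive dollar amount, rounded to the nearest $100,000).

$130,200,000

ES = −(-0.04%) + 4.36% × 2.480 = 10.853%.
On $1,200,000,000: 0.10853 × $1,200,000,000 = $130,236,000.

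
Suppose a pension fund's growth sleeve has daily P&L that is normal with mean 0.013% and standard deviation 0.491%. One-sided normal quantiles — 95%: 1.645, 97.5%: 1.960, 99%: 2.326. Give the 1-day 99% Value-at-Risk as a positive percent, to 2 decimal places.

VaR = −μ + z·σ = −(0.013%) + 2.326 × 0.491% = 1.129%.

1.13%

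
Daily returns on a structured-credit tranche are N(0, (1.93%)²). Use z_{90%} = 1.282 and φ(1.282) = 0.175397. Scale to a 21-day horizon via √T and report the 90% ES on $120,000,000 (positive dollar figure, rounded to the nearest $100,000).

σ_{21d} = 1.93% × √21 = 8.844%.
ES multiplier = φ(z)/(1−α) = 0.175397/0.1 = 1.754.
ES = 8.844% × 1.754 = 15.512%; on $120,000,000: $18,614,400.

$18,600,000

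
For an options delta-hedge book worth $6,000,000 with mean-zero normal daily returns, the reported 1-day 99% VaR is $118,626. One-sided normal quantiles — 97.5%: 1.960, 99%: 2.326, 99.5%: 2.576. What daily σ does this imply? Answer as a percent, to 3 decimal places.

0.850%

VaR as a fraction: $118,626 / $6,000,000 = 1.977%.
σ = VaR / z = 1.977% / 2.326 = 0.850%.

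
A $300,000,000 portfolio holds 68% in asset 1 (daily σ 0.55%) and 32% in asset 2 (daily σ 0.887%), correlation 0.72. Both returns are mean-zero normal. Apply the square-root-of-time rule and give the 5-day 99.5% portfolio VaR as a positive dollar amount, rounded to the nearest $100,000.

σ_p = √(0.68²·0.55² + 0.32²·0.887² + 2·0.72·0.68·0.32·0.55·0.887) = 0.611%.
σ_{5d} = 0.611% × √5 = 1.366%.
z(99.5%) = 2.576.
VaR = 2.576 × 1.366% = 3.519%; on $300,000,000 that is $10,557,000.

$10,600,000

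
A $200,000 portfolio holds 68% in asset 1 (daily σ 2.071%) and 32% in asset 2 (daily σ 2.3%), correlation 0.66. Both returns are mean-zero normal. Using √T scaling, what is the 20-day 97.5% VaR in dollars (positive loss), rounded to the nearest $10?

σ_p = √(0.68²·2.071² + 0.32²·2.3² + 2·0.66·0.68·0.32·2.071·2.3) = 1.973%.
σ_{20d} = 1.973% × √20 = 8.824%.
z(97.5%) = 1.960.
VaR = 1.960 × 8.824% = 17.295%; on $200,000 that is $34,590.

$34,590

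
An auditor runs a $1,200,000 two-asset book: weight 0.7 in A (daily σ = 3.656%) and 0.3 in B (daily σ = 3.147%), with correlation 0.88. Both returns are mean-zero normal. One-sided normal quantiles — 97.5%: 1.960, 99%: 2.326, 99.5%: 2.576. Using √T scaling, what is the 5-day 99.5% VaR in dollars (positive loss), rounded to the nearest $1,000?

σ_p = √(0.7²·3.656² + 0.3²·3.147² + 2·0.88·0.7·0.3·3.656·3.147) = 3.420%.
σ_{5d} = 3.420% × √5 = 7.647%.
VaR = 2.576 × 7.647% = 19.699%; on $1,200,000 that is $236,388.

$236,000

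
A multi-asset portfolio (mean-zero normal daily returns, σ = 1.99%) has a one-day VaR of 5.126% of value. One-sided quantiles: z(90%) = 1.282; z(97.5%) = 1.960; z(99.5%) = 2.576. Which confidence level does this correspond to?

99.5%

Implied z = VaR/σ = 5.126 / 1.99 = 2.576.
This matches z(99.5%) = 2.576.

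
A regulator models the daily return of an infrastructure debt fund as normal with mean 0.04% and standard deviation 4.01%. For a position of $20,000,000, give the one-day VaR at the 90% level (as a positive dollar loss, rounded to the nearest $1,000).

At 90% one-sided, z = 1.282.
VaR = −μ + z·σ = −(0.04%) + 1.282 × 4.01% = 5.101%.
On $20,000,000: 0.05101 × $20,000,000 = $1,020,200.

$1,020,000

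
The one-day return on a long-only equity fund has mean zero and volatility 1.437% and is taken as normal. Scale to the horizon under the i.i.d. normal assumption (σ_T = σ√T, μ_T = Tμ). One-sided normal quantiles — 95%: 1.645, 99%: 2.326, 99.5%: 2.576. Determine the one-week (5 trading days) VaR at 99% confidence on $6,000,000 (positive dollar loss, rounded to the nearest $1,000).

$448,000

σ_{5d} = 1.437% × √5 = 3.213%.
VaR = 2.326 × 3.213% = 7.473%.
On $6,000,000: 0.07473 × $6,000,000 = $448,380.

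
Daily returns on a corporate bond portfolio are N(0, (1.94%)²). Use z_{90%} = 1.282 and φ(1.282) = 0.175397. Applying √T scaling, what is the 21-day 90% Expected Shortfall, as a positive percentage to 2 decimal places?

15.59%

σ_{21d} = 1.94% × √21 = 8.890%.
ES multiplier = φ(z)/(1−α) = 0.175397/0.1 = 1.754.
ES = 8.890% × 1.754 = 15.593%.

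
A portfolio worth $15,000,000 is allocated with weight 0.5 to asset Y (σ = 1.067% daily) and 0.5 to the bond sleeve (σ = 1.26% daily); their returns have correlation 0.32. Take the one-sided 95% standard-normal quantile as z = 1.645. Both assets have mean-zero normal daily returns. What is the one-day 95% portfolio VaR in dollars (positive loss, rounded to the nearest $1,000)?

σ_p² = 0.5²·1.067² + 0.5²·1.26² + 2·0.32·0.5·0.5·1.067·1.26 = 0.8966 (%²).
σ_p = √0.8966 = 0.947%.
VaR = 1.645 × 0.947% = 1.558%; on $15,000,000 that is $233,700.

$234,000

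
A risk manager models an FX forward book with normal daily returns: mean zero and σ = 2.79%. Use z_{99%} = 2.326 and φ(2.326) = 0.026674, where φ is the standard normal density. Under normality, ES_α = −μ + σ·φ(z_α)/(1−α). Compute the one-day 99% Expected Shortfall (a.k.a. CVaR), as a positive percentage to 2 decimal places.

7.44%

Tail multiplier: φ(z)/(1−α) = 0.026674 / 0.01 = 2.667.
ES = 2.79% × 2.667 = 7.441%.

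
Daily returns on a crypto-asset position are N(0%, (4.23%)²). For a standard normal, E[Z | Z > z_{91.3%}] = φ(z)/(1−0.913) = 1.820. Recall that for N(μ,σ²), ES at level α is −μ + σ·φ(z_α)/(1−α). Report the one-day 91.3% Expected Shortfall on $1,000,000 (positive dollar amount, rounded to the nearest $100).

ES = 4.23% × 1.820 = 7.699%.
On $1,000,000: 0.07699 × $1,000,000 = $76,990.

$77,000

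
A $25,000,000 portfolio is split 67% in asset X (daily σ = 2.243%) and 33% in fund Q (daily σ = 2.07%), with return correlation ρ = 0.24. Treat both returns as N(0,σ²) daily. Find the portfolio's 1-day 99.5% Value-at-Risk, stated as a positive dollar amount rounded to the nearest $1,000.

σ_p² = 0.67²·2.243² + 0.33²·2.07² + 2·0.24·0.67·0.33·2.243·2.07 = 3.2178 (%²).
σ_p = √3.2178 = 1.794%.
At 99.5%, z = 2.576.
VaR = 2.576 × 1.794% = 4.621%; on $25,000,000 that is $1,155,250.

$1,155,000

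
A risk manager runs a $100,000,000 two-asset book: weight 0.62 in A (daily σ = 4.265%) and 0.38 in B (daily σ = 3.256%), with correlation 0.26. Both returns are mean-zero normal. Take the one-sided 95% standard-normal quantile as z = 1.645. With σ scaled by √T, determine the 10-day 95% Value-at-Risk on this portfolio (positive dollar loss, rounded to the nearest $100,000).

$16,600,000

σ_p = √(0.62²·4.265² + 0.38²·3.256² + 2·0.26·0.62·0.38·4.265·3.256) = 3.198%.
σ_{10d} = 3.198% × √10 = 10.113%.
VaR = 1.645 × 10.113% = 16.636%; on $100,000,000 that is $16,636,000.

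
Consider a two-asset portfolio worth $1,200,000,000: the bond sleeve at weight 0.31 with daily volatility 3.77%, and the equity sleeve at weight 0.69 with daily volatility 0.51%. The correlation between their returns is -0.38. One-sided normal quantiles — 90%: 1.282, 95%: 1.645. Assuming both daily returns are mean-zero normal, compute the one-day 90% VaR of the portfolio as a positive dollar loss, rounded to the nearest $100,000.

$16,700,000

σ_p² = 0.31²·3.77² + 0.69²·0.51² + 2·-0.38·0.31·0.69·3.77·0.51 = 1.1771 (%²).
σ_p = √1.1771 = 1.085%.
VaR = 1.282 × 1.085% = 1.391%; on $1,200,000,000 that is $16,692,000.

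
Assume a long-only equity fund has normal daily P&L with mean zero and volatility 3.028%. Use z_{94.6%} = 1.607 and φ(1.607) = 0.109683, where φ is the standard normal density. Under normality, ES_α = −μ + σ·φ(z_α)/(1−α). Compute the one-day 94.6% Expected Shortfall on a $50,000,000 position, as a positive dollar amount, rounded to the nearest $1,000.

$3,075,000

Tail multiplier: φ(z)/(1−α) = 0.109683 / 0.054 = 2.031.
ES = 3.028% × 2.031 = 6.150%.
On $50,000,000: 0.06150 × $50,000,000 = $3,075,000.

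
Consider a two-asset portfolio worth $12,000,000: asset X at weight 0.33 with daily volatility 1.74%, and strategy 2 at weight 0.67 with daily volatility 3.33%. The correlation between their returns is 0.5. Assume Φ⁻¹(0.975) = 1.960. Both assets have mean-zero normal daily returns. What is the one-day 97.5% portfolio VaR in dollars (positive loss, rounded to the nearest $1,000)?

$604,000

σ_p² = 0.33²·1.74² + 0.67²·3.33² + 2·0.5·0.33·0.67·1.74·3.33 = 6.5886 (%²).
σ_p = √6.5886 = 2.567%.
VaR = 1.960 × 2.567% = 5.031%; on $12,000,000 that is $603,720.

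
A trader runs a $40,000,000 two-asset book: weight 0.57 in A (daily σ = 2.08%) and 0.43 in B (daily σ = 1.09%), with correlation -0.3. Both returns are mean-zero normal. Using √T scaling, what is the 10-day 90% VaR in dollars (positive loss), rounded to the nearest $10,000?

$1,840,000

σ_p = √(0.57²·2.08² + 0.43²·1.09² + 2·-0.3·0.57·0.43·2.08·1.09) = 1.137%.
σ_{10d} = 1.137% × √10 = 3.596%.
z(90%) = 1.282.
VaR = 1.282 × 3.596% = 4.610%; on $40,000,000 that is $1,844,000.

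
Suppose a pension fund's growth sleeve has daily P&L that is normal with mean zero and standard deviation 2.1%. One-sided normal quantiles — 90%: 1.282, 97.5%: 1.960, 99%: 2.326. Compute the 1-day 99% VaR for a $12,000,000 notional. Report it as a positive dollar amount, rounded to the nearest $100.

VaR = z·σ = 2.326 × 2.1% = 4.885%.
On $12,000,000: 0.04885 × $12,000,000 = $586,200.

$586,200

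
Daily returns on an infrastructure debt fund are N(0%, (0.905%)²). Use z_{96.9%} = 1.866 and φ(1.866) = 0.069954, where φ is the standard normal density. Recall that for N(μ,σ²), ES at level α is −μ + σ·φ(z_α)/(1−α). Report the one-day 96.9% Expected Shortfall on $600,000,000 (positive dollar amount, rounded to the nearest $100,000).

$12,300,000

Tail multiplier: φ(z)/(1−α) = 0.069954 / 0.031 = 2.257.
ES = 0.905% × 2.257 = 2.043%.
On $600,000,000: 0.02043 × $600,000,000 = $12,258,000.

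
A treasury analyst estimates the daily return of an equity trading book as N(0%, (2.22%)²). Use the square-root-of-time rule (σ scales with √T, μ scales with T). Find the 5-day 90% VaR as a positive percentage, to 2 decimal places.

6.36%

At 90%, z = 1.282.
σ_{5d} = 2.22% × √5 = 4.964%.
VaR = 1.282 × 4.964% = 6.364%.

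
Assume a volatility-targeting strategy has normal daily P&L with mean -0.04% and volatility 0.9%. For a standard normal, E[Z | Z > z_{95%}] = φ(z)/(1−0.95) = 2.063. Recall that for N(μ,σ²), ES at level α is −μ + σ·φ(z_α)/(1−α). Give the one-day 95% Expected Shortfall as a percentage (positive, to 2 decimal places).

ES = −(-0.04%) + 0.9% × 2.063 = 1.897%.

1.90%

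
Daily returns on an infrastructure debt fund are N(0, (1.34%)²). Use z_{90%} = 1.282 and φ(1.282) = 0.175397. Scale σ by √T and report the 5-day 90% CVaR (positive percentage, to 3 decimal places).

σ_{5d} = 1.34% × √5 = 2.996%.
ES multiplier = φ(z)/(1−α) = 0.175397/0.1 = 1.754.
ES = 2.996% × 1.754 = 5.255%.

5.255%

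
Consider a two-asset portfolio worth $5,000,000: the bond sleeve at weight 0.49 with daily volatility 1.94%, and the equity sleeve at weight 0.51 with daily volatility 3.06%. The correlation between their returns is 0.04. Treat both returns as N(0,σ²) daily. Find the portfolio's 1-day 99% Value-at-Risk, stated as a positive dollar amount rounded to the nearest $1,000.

$216,000

σ_p² = 0.49²·1.94² + 0.51²·3.06² + 2·0.04·0.49·0.51·1.94·3.06 = 3.4578 (%²).
σ_p = √3.4578 = 1.860%.
At 99%, z = 2.326.
VaR = 2.326 × 1.860% = 4.326%; on $5,000,000 that is $216,300.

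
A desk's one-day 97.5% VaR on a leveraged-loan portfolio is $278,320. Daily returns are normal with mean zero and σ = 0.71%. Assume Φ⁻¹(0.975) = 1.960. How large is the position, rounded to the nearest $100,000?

$20,000,000

VaR as a fraction of value: z·σ = 1.960 × 0.71% = 1.3916%.
Position = $278,320 / 0.013916 = $20,000,000.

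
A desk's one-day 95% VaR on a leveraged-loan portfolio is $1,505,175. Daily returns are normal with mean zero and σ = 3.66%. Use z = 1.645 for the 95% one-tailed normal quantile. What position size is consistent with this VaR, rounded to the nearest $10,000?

$25,000,000

VaR as a fraction of value: z·σ = 1.645 × 3.66% = 6.0207%.
Position = $1,505,175 / 0.060207 = $25,000,000.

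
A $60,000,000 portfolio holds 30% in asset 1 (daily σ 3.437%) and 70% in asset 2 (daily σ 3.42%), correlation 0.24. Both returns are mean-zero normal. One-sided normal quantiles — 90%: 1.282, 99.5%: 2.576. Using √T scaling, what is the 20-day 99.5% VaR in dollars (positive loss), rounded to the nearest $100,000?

σ_p = √(0.3²·3.437² + 0.7²·3.42² + 2·0.24·0.3·0.7·3.437·3.42) = 2.825%.
σ_{20d} = 2.825% × √20 = 12.634%.
VaR = 2.576 × 12.634% = 32.545%; on $60,000,000 that is $19,527,000.

$19,500,000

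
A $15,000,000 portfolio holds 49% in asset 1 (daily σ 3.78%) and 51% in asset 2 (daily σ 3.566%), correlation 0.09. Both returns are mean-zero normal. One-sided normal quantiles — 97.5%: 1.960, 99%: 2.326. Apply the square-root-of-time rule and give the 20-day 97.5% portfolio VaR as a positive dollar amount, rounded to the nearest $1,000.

σ_p = √(0.49²·3.78² + 0.51²·3.566² + 2·0.09·0.49·0.51·3.78·3.566) = 2.710%.
σ_{20d} = 2.710% × √20 = 12.119%.
VaR = 1.960 × 12.119% = 23.753%; on $15,000,000 that is $3,562,950.

$3,563,000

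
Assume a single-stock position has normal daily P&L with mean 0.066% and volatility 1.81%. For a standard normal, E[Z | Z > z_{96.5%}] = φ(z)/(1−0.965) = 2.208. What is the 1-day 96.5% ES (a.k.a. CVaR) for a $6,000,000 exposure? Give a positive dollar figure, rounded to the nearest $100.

ES = −(0.066%) + 1.81% × 2.208 = 3.930%.
On $6,000,000: 0.03930 × $6,000,000 = $235,800.

$235,800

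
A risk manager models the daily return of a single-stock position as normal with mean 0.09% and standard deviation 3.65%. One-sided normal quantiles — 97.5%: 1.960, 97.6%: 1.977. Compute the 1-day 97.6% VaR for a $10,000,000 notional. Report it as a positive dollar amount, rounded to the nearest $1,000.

$713,000

VaR = −μ + z·σ = −(0.09%) + 1.977 × 3.65% = 7.126%.
On $10,000,000: 0.07126 × $10,000,000 = $712,600.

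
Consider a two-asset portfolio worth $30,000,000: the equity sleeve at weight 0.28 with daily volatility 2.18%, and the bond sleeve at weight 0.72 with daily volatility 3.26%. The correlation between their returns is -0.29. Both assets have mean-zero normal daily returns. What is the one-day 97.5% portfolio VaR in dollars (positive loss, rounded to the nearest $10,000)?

$1,320,000

σ_p² = 0.28²·2.18² + 0.72²·3.26² + 2·-0.29·0.28·0.72·2.18·3.26 = 5.0510 (%²).
σ_p = √5.0510 = 2.247%.
At 97.5%, z = 1.960.
VaR = 1.960 × 2.247% = 4.404%; on $30,000,000 that is $1,321,200.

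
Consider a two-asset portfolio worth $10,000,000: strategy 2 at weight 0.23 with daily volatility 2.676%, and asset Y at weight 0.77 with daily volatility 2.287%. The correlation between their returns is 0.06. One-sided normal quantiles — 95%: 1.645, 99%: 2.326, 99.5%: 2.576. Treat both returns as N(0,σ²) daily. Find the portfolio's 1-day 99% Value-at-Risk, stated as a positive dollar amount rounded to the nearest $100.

σ_p² = 0.23²·2.676² + 0.77²·2.287² + 2·0.06·0.23·0.77·2.676·2.287 = 3.6100 (%²).
σ_p = √3.6100 = 1.900%.
VaR = 2.326 × 1.900% = 4.419%; on $10,000,000 that is $441,900.

$441,900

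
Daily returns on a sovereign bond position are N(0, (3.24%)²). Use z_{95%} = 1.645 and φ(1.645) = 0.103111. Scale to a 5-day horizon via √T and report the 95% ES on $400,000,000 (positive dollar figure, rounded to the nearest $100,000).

σ_{5d} = 3.24% × √5 = 7.245%.
ES multiplier = φ(z)/(1−α) = 0.103111/0.05 = 2.062.
ES = 7.245% × 2.062 = 14.939%; on $400,000,000: $59,756,000.

$59,800,000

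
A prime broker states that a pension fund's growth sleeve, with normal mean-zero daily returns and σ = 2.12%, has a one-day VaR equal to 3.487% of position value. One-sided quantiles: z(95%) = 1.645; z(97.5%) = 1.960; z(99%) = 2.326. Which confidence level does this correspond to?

Implied z = VaR/σ = 3.487 / 2.12 = 1.645.
This matches z(95%) = 1.645.

95%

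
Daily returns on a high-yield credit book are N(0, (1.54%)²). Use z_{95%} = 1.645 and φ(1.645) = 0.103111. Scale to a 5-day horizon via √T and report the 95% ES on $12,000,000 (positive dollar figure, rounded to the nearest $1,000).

σ_{5d} = 1.54% × √5 = 3.444%.
ES multiplier = φ(z)/(1−α) = 0.103111/0.05 = 2.062.
ES = 3.444% × 2.062 = 7.102%; on $12,000,000: $852,240.

$852,000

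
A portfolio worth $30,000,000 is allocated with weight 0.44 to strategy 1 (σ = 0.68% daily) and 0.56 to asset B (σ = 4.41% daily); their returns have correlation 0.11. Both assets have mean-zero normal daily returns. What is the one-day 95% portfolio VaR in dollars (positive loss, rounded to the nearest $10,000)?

σ_p² = 0.44²·0.68² + 0.56²·4.41² + 2·0.11·0.44·0.56·0.68·4.41 = 6.3510 (%²).
σ_p = √6.3510 = 2.520%.
At 95%, z = 1.645.
VaR = 1.645 × 2.520% = 4.145%; on $30,000,000 that is $1,243,500.

$1,240,000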